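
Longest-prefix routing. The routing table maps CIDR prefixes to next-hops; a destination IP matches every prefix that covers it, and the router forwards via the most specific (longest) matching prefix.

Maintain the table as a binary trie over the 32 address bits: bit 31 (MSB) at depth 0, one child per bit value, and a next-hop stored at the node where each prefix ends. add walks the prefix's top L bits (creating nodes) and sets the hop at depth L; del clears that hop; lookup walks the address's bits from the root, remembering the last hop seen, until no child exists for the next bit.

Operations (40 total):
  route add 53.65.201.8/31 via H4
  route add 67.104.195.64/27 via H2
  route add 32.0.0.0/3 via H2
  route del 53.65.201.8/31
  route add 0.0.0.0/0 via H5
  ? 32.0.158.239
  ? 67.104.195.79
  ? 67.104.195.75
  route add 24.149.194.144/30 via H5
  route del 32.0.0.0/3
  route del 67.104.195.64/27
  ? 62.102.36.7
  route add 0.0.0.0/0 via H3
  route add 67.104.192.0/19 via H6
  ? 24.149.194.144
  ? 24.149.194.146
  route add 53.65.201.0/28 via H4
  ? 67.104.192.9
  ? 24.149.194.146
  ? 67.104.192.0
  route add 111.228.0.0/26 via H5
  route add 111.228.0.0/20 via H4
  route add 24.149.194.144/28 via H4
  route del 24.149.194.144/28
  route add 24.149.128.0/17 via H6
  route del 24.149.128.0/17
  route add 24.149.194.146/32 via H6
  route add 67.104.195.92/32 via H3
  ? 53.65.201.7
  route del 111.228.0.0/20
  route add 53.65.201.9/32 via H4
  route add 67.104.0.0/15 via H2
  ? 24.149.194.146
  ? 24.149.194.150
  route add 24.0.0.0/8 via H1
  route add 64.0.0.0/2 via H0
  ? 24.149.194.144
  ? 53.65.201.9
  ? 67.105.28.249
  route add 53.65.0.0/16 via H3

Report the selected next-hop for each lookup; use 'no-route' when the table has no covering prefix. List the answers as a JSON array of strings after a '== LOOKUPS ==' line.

Process each operation:
  add 53.65.201.8/31 -> H4 at depth 31
  add 67.104.195.64/27 -> H2 at depth 27
  add 32.0.0.0/3 -> H2 at depth 3
  del 53.65.201.8/31 (clear depth 31)
  add 0.0.0.0/0 -> H5 at depth 0
  ? 32.0.158.239  path d0:H5→d1:-→d2:-→d3:H2  best=H2
  ? 67.104.195.79  path d0:H5→d1:-→d2:-→d3:-→d4:-→d5:-→d6:-→d7:-→d8:-→d9:-→d10:-→d11:-→d12:-→d13:-→d14:-→d15:-→d16:-→d17:-→d18:-→d19:-→d20:-→d21:-→d22:-→d23:-→d24:-→d25:-→d26:-→d27:H2  best=H2
  ? 67.104.195.75  path d0:H5→d1:-→d2:-→d3:-→d4:-→d5:-→d6:-→d7:-→d8:-→d9:-→d10:-→d11:-→d12:-→d13:-→d14:-→d15:-→d16:-→d17:-→d18:-→d19:-→d20:-→d21:-→d22:-→d23:-→d24:-→d25:-→d26:-→d27:H2  best=H2
  add 24.149.194.144/30 -> H5 at depth 30
  del 32.0.0.0/3 (clear depth 3)
  del 67.104.195.64/27 (clear depth 27)
  ? 62.102.36.7  path d0:H5→d1:-→d2:-→d3:-→d4:-  best=H5
  add 0.0.0.0/0 -> H3 at depth 0
  add 67.104.192.0/19 -> H6 at depth 19
  ? 24.149.194.144  path d0:H3→d1:-→d2:-→d3:-→d4:-→d5:-→d6:-→d7:-→d8:-→d9:-→d10:-→d11:-→d12:-→d13:-→d14:-→d15:-→d16:-→d17:-→d18:-→d19:-→d20:-→d21:-→d22:-→d23:-→d24:-→d25:-→d26:-→d27:-→d28:-→d29:-→d30:H5  best=H5
  ? 24.149.194.146  path d0:H3→d1:-→d2:-→d3:-→d4:-→d5:-→d6:-→d7:-→d8:-→d9:-→d10:-→d11:-→d12:-→d13:-→d14:-→d15:-→d16:-→d17:-→d18:-→d19:-→d20:-→d21:-→d22:-→d23:-→d24:-→d25:-→d26:-→d27:-→d28:-→d29:-→d30:H5  best=H5
  add 53.65.201.0/28 -> H4 at depth 28
  ? 67.104.192.9  path d0:H3→d1:-→d2:-→d3:-→d4:-→d5:-→d6:-→d7:-→d8:-→d9:-→d10:-→d11:-→d12:-→d13:-→d14:-→d15:-→d16:-→d17:-→d18:-→d19:H6→d20:-→d21:-→d22:-  best=H6
  ? 24.149.194.146  path d0:H3→d1:-→d2:-→d3:-→d4:-→d5:-→d6:-→d7:-→d8:-→d9:-→d10:-→d11:-→d12:-→d13:-→d14:-→d15:-→d16:-→d17:-→d18:-→d19:-→d20:-→d21:-→d22:-→d23:-→d24:-→d25:-→d26:-→d27:-→d28:-→d29:-→d30:H5  best=H5
  ? 67.104.192.0  path d0:H3→d1:-→d2:-→d3:-→d4:-→d5:-→d6:-→d7:-→d8:-→d9:-→d10:-→d11:-→d12:-→d13:-→d14:-→d15:-→d16:-→d17:-→d18:-→d19:H6→d20:-→d21:-→d22:-  best=H6
  add 111.228.0.0/26 -> H5 at depth 26
  add 111.228.0.0/20 -> H4 at depth 20
  add 24.149.194.144/28 -> H4 at depth 28
  del 24.149.194.144/28 (clear depth 28)
  add 24.149.128.0/17 -> H6 at depth 17
  del 24.149.128.0/17 (clear depth 17)
  add 24.149.194.146/32 -> H6 at depth 32
  add 67.104.195.92/32 -> H3 at depth 32
  ? 53.65.201.7  path d0:H3→d1:-→d2:-→d3:-→d4:-→d5:-→d6:-→d7:-→d8:-→d9:-→d10:-→d11:-→d12:-→d13:-→d14:-→d15:-→d16:-→d17:-→d18:-→d19:-→d20:-→d21:-→d22:-→d23:-→d24:-→d25:-→d26:-→d27:-→d28:H4  best=H4
  del 111.228.0.0/20 (clear depth 20)
  add 53.65.201.9/32 -> H4 at depth 32
  add 67.104.0.0/15 -> H2 at depth 15
  ? 24.149.194.146  path d0:H3→d1:-→d2:-→d3:-→d4:-→d5:-→d6:-→d7:-→d8:-→d9:-→d10:-→d11:-→d12:-→d13:-→d14:-→d15:-→d16:-→d17:-→d18:-→d19:-→d20:-→d21:-→d22:-→d23:-→d24:-→d25:-→d26:-→d27:-→d28:-→d29:-→d30:H5→d31:-→d32:H6  best=H6
  ? 24.149.194.150  path d0:H3→d1:-→d2:-→d3:-→d4:-→d5:-→d6:-→d7:-→d8:-→d9:-→d10:-→d11:-→d12:-→d13:-→d14:-→d15:-→d16:-→d17:-→d18:-→d19:-→d20:-→d21:-→d22:-→d23:-→d24:-→d25:-→d26:-→d27:-→d28:-→d29:-  best=H3
  add 24.0.0.0/8 -> H1 at depth 8
  add 64.0.0.0/2 -> H0 at depth 2
  ? 24.149.194.144  path d0:H3→d1:-→d2:-→d3:-→d4:-→d5:-→d6:-→d7:-→d8:H1→d9:-→d10:-→d11:-→d12:-→d13:-→d14:-→d15:-→d16:-→d17:-→d18:-→d19:-→d20:-→d21:-→d22:-→d23:-→d24:-→d25:-→d26:-→d27:-→d28:-→d29:-→d30:H5  best=H5
  ? 53.65.201.9  path d0:H3→d1:-→d2:-→d3:-→d4:-→d5:-→d6:-→d7:-→d8:-→d9:-→d10:-→d11:-→d12:-→d13:-→d14:-→d15:-→d16:-→d17:-→d18:-→d19:-→d20:-→d21:-→d22:-→d23:-→d24:-→d25:-→d26:-→d27:-→d28:H4→d29:-→d30:-→d31:-→d32:H4  best=H4
  ? 67.105.28.249  path d0:H3→d1:-→d2:H0→d3:-→d4:-→d5:-→d6:-→d7:-→d8:-→d9:-→d10:-→d11:-→d12:-→d13:-→d14:-→d15:H2  best=H2
  add 53.65.0.0/16 -> H3 at depth 16

== LOOKUPS ==
["H2","H2","H2","H5","H5","H5","H6","H5","H6","H4","H6","H3","H5","H4","H2"]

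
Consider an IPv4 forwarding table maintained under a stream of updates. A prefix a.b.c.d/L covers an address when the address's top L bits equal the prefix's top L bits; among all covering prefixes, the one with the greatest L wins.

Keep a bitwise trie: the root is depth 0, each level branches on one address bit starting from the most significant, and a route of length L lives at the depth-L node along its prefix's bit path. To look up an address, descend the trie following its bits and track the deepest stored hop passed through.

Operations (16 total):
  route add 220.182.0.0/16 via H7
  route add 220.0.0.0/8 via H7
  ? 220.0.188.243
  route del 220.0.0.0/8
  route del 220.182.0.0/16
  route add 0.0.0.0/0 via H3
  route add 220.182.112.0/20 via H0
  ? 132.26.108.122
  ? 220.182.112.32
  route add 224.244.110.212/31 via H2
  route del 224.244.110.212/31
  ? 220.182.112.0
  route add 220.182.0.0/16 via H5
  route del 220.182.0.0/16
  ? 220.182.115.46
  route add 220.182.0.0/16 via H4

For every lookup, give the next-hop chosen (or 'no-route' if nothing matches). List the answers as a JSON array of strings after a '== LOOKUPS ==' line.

Trace:
  + 220.182.0.0/16 (H7) depth=16
  + 220.0.0.0/8 (H7) depth=8
  ? 220.0.188.243  path d0:-→d1:-→d2:-→d3:-→d4:-→d5:-→d6:-→d7:-→d8:H7  best=H7
  del 220.0.0.0/8 (clear depth 8)
  del 220.182.0.0/16 (clear depth 16)
  + 0.0.0.0/0 (H3) depth=0
  + 220.182.112.0/20 (H0) depth=20
  ? 132.26.108.122  path d0:H3→d1:-  best=H3
  ? 220.182.112.32  path d0:H3→d1:-→d2:-→d3:-→d4:-→d5:-→d6:-→d7:-→d8:-→d9:-→d10:-→d11:-→d12:-→d13:-→d14:-→d15:-→d16:-→d17:-→d18:-→d19:-→d20:H0  best=H0
  + 224.244.110.212/31 (H2) depth=31
  del 224.244.110.212/31 (clear depth 31)
  ? 220.182.112.0  path d0:H3→d1:-→d2:-→d3:-→d4:-→d5:-→d6:-→d7:-→d8:-→d9:-→d10:-→d11:-→d12:-→d13:-→d14:-→d15:-→d16:-→d17:-→d18:-→d19:-→d20:H0  best=H0
  + 220.182.0.0/16 (H5) depth=16
  del 220.182.0.0/16 (clear depth 16)
  ? 220.182.115.46  path d0:H3→d1:-→d2:-→d3:-→d4:-→d5:-→d6:-→d7:-→d8:-→d9:-→d10:-→d11:-→d12:-→d13:-→d14:-→d15:-→d16:-→d17:-→d18:-→d19:-→d20:H0  best=H0
  + 220.182.0.0/16 (H4) depth=16

== LOOKUPS ==
["H7","H3","H0","H0","H0"]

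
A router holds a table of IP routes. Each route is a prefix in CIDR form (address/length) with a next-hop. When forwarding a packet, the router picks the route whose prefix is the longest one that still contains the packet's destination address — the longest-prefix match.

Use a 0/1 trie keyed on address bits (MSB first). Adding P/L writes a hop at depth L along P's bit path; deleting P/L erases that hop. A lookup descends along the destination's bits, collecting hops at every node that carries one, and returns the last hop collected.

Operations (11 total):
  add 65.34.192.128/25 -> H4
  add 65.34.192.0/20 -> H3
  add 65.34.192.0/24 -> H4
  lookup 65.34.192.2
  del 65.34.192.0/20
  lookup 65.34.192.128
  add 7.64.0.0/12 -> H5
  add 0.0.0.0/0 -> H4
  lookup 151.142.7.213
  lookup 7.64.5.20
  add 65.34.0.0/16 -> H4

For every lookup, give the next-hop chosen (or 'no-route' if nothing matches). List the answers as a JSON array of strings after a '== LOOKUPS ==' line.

Trace:
  + 65.34.192.128/25 (H4) depth=25
  + 65.34.192.0/20 (H3) depth=20
  + 65.34.192.0/24 (H4) depth=24
  ? 65.34.192.2  path d0:-→d1:-→d2:-→d3:-→d4:-→d5:-→d6:-→d7:-→d8:-→d9:-→d10:-→d11:-→d12:-→d13:-→d14:-→d15:-→d16:-→d17:-→d18:-→d19:-→d20:H3→d21:-→d22:-→d23:-→d24:H4  best=H4
  - 65.34.192.0/20 clear@20
  ? 65.34.192.128  path d0:-→d1:-→d2:-→d3:-→d4:-→d5:-→d6:-→d7:-→d8:-→d9:-→d10:-→d11:-→d12:-→d13:-→d14:-→d15:-→d16:-→d17:-→d18:-→d19:-→d20:-→d21:-→d22:-→d23:-→d24:H4→d25:H4  best=H4
  + 7.64.0.0/12 (H5) depth=12
  + 0.0.0.0/0 (H4) depth=0
  ? 151.142.7.213  path d0:H4  best=H4
  ? 7.64.5.20  path d0:H4→d1:-→d2:-→d3:-→d4:-→d5:-→d6:-→d7:-→d8:-→d9:-→d10:-→d11:-→d12:H5  best=H5
  + 65.34.0.0/16 (H4) depth=16

== LOOKUPS ==
["H4","H4","H4","H5"]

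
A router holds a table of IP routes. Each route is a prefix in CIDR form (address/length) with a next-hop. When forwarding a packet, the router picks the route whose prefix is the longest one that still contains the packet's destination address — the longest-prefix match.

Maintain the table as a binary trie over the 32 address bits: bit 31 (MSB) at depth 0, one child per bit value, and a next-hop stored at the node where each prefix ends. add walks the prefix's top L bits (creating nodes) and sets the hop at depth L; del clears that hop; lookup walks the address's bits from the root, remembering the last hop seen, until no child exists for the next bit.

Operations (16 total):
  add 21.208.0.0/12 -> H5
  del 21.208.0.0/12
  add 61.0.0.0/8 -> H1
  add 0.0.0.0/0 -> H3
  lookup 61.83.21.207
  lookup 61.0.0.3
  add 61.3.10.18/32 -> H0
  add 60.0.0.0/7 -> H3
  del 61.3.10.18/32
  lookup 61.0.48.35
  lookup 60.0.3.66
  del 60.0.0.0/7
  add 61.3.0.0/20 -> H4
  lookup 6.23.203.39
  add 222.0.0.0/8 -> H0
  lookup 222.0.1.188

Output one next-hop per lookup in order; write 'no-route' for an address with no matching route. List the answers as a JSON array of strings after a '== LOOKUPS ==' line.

Process each operation:
  + 21.208.0.0/12 (H5) depth=12
  del 21.208.0.0/12 (clear depth 12)
  + 61.0.0.0/8 (H1) depth=8
  + 0.0.0.0/0 (H3) depth=0
  lookup 61.83.21.207: bits 00111101 walk d0:H3→d1:-→d2:-→d3:-→d4:-→d5:-→d6:-→d7:-→d8:H1 -> H1
  lookup 61.0.0.3: bits 00111101 walk d0:H3→d1:-→d2:-→d3:-→d4:-→d5:-→d6:-→d7:-→d8:H1 -> H1
  + 61.3.10.18/32 (H0) depth=32
  + 60.0.0.0/7 (H3) depth=7
  del 61.3.10.18/32 (clear depth 32)
  lookup 61.0.48.35: bits 00111101000000 walk d0:H3→d1:-→d2:-→d3:-→d4:-→d5:-→d6:-→d7:H3→d8:H1→d9:-→d10:-→d11:-→d12:-→d13:-→d14:- -> H1
  lookup 60.0.3.66: bits 0011110 walk d0:H3→d1:-→d2:-→d3:-→d4:-→d5:-→d6:-→d7:H3 -> H3
  del 60.0.0.0/7 (clear depth 7)
  + 61.3.0.0/20 (H4) depth=20
  lookup 6.23.203.39: bits 000 walk d0:H3→d1:-→d2:-→d3:- -> H3
  + 222.0.0.0/8 (H0) depth=8
  lookup 222.0.1.188: bits 11011110 walk d0:H3→d1:-→d2:-→d3:-→d4:-→d5:-→d6:-→d7:-→d8:H0 -> H0

== LOOKUPS ==
["H1","H1","H1","H3","H3","H0"]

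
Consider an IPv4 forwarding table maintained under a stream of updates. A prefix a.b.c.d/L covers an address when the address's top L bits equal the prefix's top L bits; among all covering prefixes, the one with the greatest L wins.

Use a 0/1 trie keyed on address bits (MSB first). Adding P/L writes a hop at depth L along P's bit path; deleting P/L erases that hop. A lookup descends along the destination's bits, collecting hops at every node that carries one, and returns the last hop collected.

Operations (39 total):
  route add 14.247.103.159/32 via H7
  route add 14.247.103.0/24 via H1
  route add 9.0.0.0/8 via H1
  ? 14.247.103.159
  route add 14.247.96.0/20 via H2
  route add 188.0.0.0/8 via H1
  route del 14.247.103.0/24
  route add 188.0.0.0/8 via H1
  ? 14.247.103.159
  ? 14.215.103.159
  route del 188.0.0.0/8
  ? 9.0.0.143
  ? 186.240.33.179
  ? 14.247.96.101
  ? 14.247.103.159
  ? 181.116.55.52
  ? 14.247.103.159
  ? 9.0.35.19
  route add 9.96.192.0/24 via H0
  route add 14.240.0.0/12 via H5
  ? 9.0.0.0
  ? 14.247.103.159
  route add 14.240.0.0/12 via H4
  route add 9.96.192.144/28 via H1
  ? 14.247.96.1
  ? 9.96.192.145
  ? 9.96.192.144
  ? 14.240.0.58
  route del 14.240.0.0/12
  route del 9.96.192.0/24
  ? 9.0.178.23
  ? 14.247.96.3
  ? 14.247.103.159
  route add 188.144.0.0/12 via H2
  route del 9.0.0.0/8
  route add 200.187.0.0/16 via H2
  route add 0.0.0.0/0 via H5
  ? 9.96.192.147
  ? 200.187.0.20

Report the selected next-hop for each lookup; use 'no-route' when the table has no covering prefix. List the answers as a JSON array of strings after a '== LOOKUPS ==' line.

Process each operation:
  + 14.247.103.159/32 (H7) depth=32
  + 14.247.103.0/24 (H1) depth=24
  + 9.0.0.0/8 (H1) depth=8
  Q 14.247.103.159: descend 00001110111101110110011110011111 ; hops seen [H1,H7] ; pick H7
  + 14.247.96.0/20 (H2) depth=20
  + 188.0.0.0/8 (H1) depth=8
  del 14.247.103.0/24 (clear depth 24)
  + 188.0.0.0/8 (H1) depth=8
  Q 14.247.103.159: descend 00001110111101110110011110011111 ; hops seen [H2,H7] ; pick H7
  Q 14.215.103.159: descend 0000111011 ; hops seen [∅] ; pick no-route
  del 188.0.0.0/8 (clear depth 8)
  Q 9.0.0.143: descend 00001001 ; hops seen [H1] ; pick H1
  Q 186.240.33.179: descend 10111 ; hops seen [∅] ; pick no-route
  Q 14.247.96.101: descend 000011101111011101100 ; hops seen [H2] ; pick H2
  Q 14.247.103.159: descend 00001110111101110110011110011111 ; hops seen [H2,H7] ; pick H7
  Q 181.116.55.52: descend 1011 ; hops seen [∅] ; pick no-route
  Q 14.247.103.159: descend 00001110111101110110011110011111 ; hops seen [H2,H7] ; pick H7
  Q 9.0.35.19: descend 00001001 ; hops seen [H1] ; pick H1
  + 9.96.192.0/24 (H0) depth=24
  + 14.240.0.0/12 (H5) depth=12
  Q 9.0.0.0: descend 000010010 ; hops seen [H1] ; pick H1
  Q 14.247.103.159: descend 00001110111101110110011110011111 ; hops seen [H5,H2,H7] ; pick H7
  + 14.240.0.0/12 (H4) depth=12
  + 9.96.192.144/28 (H1) depth=28
  Q 14.247.96.1: descend 000011101111011101100 ; hops seen [H4,H2] ; pick H2
  Q 9.96.192.145: descend 0000100101100000110000001001 ; hops seen [H1,H0,H1] ; pick H1
  Q 9.96.192.144: descend 0000100101100000110000001001 ; hops seen [H1,H0,H1] ; pick H1
  Q 14.240.0.58: descend 0000111011110 ; hops seen [H4] ; pick H4
  del 14.240.0.0/12 (clear depth 12)
  del 9.96.192.0/24 (clear depth 24)
  Q 9.0.178.23: descend 000010010 ; hops seen [H1] ; pick H1
  Q 14.247.96.3: descend 000011101111011101100 ; hops seen [H2] ; pick H2
  Q 14.247.103.159: descend 00001110111101110110011110011111 ; hops seen [H2,H7] ; pick H7
  + 188.144.0.0/12 (H2) depth=12
  del 9.0.0.0/8 (clear depth 8)
  + 200.187.0.0/16 (H2) depth=16
  + 0.0.0.0/0 (H5) depth=0
  Q 9.96.192.147: descend 0000100101100000110000001001 ; hops seen [H5,H1] ; pick H1
  Q 200.187.0.20: descend 1100100010111011 ; hops seen [H5,H2] ; pick H2

== LOOKUPS ==
["H7","H7","no-route","H1","no-route","H2","H7","no-route","H7","H1","H1","H7","H2","H1","H1","H4","H1","H2","H7","H1","H2"]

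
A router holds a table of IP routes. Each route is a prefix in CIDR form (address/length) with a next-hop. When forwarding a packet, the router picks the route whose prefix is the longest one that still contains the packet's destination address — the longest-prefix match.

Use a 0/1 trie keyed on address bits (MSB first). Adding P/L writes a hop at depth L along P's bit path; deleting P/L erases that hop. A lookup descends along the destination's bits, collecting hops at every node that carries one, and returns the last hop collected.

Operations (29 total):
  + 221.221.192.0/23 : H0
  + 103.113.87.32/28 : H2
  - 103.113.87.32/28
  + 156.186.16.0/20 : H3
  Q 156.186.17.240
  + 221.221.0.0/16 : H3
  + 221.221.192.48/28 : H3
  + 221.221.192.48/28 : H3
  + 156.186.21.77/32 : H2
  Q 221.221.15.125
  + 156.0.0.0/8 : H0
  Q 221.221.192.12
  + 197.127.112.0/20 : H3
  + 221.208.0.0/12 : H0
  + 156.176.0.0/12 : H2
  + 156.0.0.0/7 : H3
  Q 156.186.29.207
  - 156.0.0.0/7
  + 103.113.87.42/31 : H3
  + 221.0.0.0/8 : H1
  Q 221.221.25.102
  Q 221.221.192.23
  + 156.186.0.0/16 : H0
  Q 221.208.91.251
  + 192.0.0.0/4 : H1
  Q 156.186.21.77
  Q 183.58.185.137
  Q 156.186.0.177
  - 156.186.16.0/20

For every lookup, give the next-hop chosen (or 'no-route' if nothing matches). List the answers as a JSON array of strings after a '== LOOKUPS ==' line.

Trace:
  + 221.221.192.0/23 (H0) depth=23
  + 103.113.87.32/28 (H2) depth=28
  - 103.113.87.32/28 clear@28
  + 156.186.16.0/20 (H3) depth=20
  ? 156.186.17.240  path d0:-→d1:-→d2:-→d3:-→d4:-→d5:-→d6:-→d7:-→d8:-→d9:-→d10:-→d11:-→d12:-→d13:-→d14:-→d15:-→d16:-→d17:-→d18:-→d19:-→d20:H3  best=H3
  + 221.221.0.0/16 (H3) depth=16
  + 221.221.192.48/28 (H3) depth=28
  + 221.221.192.48/28 (H3) depth=28
  + 156.186.21.77/32 (H2) depth=32
  ? 221.221.15.125  path d0:-→d1:-→d2:-→d3:-→d4:-→d5:-→d6:-→d7:-→d8:-→d9:-→d10:-→d11:-→d12:-→d13:-→d14:-→d15:-→d16:H3  best=H3
  + 156.0.0.0/8 (H0) depth=8
  ? 221.221.192.12  path d0:-→d1:-→d2:-→d3:-→d4:-→d5:-→d6:-→d7:-→d8:-→d9:-→d10:-→d11:-→d12:-→d13:-→d14:-→d15:-→d16:H3→d17:-→d18:-→d19:-→d20:-→d21:-→d22:-→d23:H0→d24:-→d25:-→d26:-  best=H0
  + 197.127.112.0/20 (H3) depth=20
  + 221.208.0.0/12 (H0) depth=12
  + 156.176.0.0/12 (H2) depth=12
  + 156.0.0.0/7 (H3) depth=7
  ? 156.186.29.207  path d0:-→d1:-→d2:-→d3:-→d4:-→d5:-→d6:-→d7:H3→d8:H0→d9:-→d10:-→d11:-→d12:H2→d13:-→d14:-→d15:-→d16:-→d17:-→d18:-→d19:-→d20:H3  best=H3
  - 156.0.0.0/7 clear@7
  + 103.113.87.42/31 (H3) depth=31
  + 221.0.0.0/8 (H1) depth=8
  ? 221.221.25.102  path d0:-→d1:-→d2:-→d3:-→d4:-→d5:-→d6:-→d7:-→d8:H1→d9:-→d10:-→d11:-→d12:H0→d13:-→d14:-→d15:-→d16:H3  best=H3
  ? 221.221.192.23  path d0:-→d1:-→d2:-→d3:-→d4:-→d5:-→d6:-→d7:-→d8:H1→d9:-→d10:-→d11:-→d12:H0→d13:-→d14:-→d15:-→d16:H3→d17:-→d18:-→d19:-→d20:-→d21:-→d22:-→d23:H0→d24:-→d25:-→d26:-  best=H0
  + 156.186.0.0/16 (H0) depth=16
  ? 221.208.91.251  path d0:-→d1:-→d2:-→d3:-→d4:-→d5:-→d6:-→d7:-→d8:H1→d9:-→d10:-→d11:-→d12:H0  best=H0
  + 192.0.0.0/4 (H1) depth=4
  ? 156.186.21.77  path d0:-→d1:-→d2:-→d3:-→d4:-→d5:-→d6:-→d7:-→d8:H0→d9:-→d10:-→d11:-→d12:H2→d13:-→d14:-→d15:-→d16:H0→d17:-→d18:-→d19:-→d20:H3→d21:-→d22:-→d23:-→d24:-→d25:-→d26:-→d27:-→d28:-→d29:-→d30:-→d31:-→d32:H2  best=H2
  ? 183.58.185.137  path d0:-→d1:-→d2:-  best=no-route
  ? 156.186.0.177  path d0:-→d1:-→d2:-→d3:-→d4:-→d5:-→d6:-→d7:-→d8:H0→d9:-→d10:-→d11:-→d12:H2→d13:-→d14:-→d15:-→d16:H0→d17:-→d18:-→d19:-  best=H0
  - 156.186.16.0/20 clear@20

== LOOKUPS ==
["H3","H3","H0","H3","H3","H0","H0","H2","no-route","H0"]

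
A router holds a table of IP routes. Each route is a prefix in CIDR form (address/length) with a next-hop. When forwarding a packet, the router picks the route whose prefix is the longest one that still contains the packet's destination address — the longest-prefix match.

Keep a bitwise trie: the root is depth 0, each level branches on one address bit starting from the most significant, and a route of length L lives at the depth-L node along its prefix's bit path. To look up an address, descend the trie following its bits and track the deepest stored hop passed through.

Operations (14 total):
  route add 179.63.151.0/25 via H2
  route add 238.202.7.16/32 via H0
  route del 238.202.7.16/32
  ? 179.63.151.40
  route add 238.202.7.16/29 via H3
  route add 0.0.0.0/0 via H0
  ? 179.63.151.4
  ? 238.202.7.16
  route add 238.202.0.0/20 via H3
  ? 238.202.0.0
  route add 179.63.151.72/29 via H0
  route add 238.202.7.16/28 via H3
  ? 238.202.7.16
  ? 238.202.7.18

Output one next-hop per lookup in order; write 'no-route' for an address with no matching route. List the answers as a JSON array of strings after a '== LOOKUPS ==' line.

Process each operation:
  + 179.63.151.0/25 (H2) depth=25
  + 238.202.7.16/32 (H0) depth=32
  del 238.202.7.16/32 (clear depth 32)
  lookup 179.63.151.40: bits 1011001100111111100101110 walk d0:-→d1:-→d2:-→d3:-→d4:-→d5:-→d6:-→d7:-→d8:-→d9:-→d10:-→d11:-→d12:-→d13:-→d14:-→d15:-→d16:-→d17:-→d18:-→d19:-→d20:-→d21:-→d22:-→d23:-→d24:-→d25:H2 -> H2
  + 238.202.7.16/29 (H3) depth=29
  + 0.0.0.0/0 (H0) depth=0
  lookup 179.63.151.4: bits 1011001100111111100101110 walk d0:H0→d1:-→d2:-→d3:-→d4:-→d5:-→d6:-→d7:-→d8:-→d9:-→d10:-→d11:-→d12:-→d13:-→d14:-→d15:-→d16:-→d17:-→d18:-→d19:-→d20:-→d21:-→d22:-→d23:-→d24:-→d25:H2 -> H2
  lookup 238.202.7.16: bits 11101110110010100000011100010000 walk d0:H0→d1:-→d2:-→d3:-→d4:-→d5:-→d6:-→d7:-→d8:-→d9:-→d10:-→d11:-→d12:-→d13:-→d14:-→d15:-→d16:-→d17:-→d18:-→d19:-→d20:-→d21:-→d22:-→d23:-→d24:-→d25:-→d26:-→d27:-→d28:-→d29:H3→d30:-→d31:-→d32:- -> H3
  + 238.202.0.0/20 (H3) depth=20
  lookup 238.202.0.0: bits 111011101100101000000 walk d0:H0→d1:-→d2:-→d3:-→d4:-→d5:-→d6:-→d7:-→d8:-→d9:-→d10:-→d11:-→d12:-→d13:-→d14:-→d15:-→d16:-→d17:-→d18:-→d19:-→d20:H3→d21:- -> H3
  + 179.63.151.72/29 (H0) depth=29
  + 238.202.7.16/28 (H3) depth=28
  lookup 238.202.7.16: bits 11101110110010100000011100010000 walk d0:H0→d1:-→d2:-→d3:-→d4:-→d5:-→d6:-→d7:-→d8:-→d9:-→d10:-→d11:-→d12:-→d13:-→d14:-→d15:-→d16:-→d17:-→d18:-→d19:-→d20:H3→d21:-→d22:-→d23:-→d24:-→d25:-→d26:-→d27:-→d28:H3→d29:H3→d30:-→d31:-→d32:- -> H3
  lookup 238.202.7.18: bits 111011101100101000000111000100 walk d0:H0→d1:-→d2:-→d3:-→d4:-→d5:-→d6:-→d7:-→d8:-→d9:-→d10:-→d11:-→d12:-→d13:-→d14:-→d15:-→d16:-→d17:-→d18:-→d19:-→d20:H3→d21:-→d22:-→d23:-→d24:-→d25:-→d26:-→d27:-→d28:H3→d29:H3→d30:- -> H3

== LOOKUPS ==
["H2","H2","H3","H3","H3","H3"]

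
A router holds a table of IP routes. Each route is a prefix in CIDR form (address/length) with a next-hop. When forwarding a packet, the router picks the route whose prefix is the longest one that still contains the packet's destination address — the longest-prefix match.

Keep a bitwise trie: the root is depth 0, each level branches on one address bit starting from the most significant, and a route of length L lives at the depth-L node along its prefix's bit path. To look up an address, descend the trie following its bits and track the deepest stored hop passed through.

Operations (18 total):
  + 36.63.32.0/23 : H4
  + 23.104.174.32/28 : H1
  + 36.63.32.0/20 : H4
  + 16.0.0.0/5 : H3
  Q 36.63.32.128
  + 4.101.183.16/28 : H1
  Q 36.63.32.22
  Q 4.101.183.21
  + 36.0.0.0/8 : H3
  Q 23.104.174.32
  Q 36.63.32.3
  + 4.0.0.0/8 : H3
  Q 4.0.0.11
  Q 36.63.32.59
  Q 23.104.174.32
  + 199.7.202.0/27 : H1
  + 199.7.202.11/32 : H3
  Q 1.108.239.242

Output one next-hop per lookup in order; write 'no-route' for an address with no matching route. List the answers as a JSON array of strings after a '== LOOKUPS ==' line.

Trace:
  add 36.63.32.0/23 -> H4 at depth 23
  add 23.104.174.32/28 -> H1 at depth 28
  add 36.63.32.0/20 -> H4 at depth 20
  add 16.0.0.0/5 -> H3 at depth 5
  ? 36.63.32.128  path d0:-→d1:-→d2:-→d3:-→d4:-→d5:-→d6:-→d7:-→d8:-→d9:-→d10:-→d11:-→d12:-→d13:-→d14:-→d15:-→d16:-→d17:-→d18:-→d19:-→d20:H4→d21:-→d22:-→d23:H4  best=H4
  add 4.101.183.16/28 -> H1 at depth 28
  ? 36.63.32.22  path d0:-→d1:-→d2:-→d3:-→d4:-→d5:-→d6:-→d7:-→d8:-→d9:-→d10:-→d11:-→d12:-→d13:-→d14:-→d15:-→d16:-→d17:-→d18:-→d19:-→d20:H4→d21:-→d22:-→d23:H4  best=H4
  ? 4.101.183.21  path d0:-→d1:-→d2:-→d3:-→d4:-→d5:-→d6:-→d7:-→d8:-→d9:-→d10:-→d11:-→d12:-→d13:-→d14:-→d15:-→d16:-→d17:-→d18:-→d19:-→d20:-→d21:-→d22:-→d23:-→d24:-→d25:-→d26:-→d27:-→d28:H1  best=H1
  add 36.0.0.0/8 -> H3 at depth 8
  ? 23.104.174.32  path d0:-→d1:-→d2:-→d3:-→d4:-→d5:H3→d6:-→d7:-→d8:-→d9:-→d10:-→d11:-→d12:-→d13:-→d14:-→d15:-→d16:-→d17:-→d18:-→d19:-→d20:-→d21:-→d22:-→d23:-→d24:-→d25:-→d26:-→d27:-→d28:H1  best=H1
  ? 36.63.32.3  path d0:-→d1:-→d2:-→d3:-→d4:-→d5:-→d6:-→d7:-→d8:H3→d9:-→d10:-→d11:-→d12:-→d13:-→d14:-→d15:-→d16:-→d17:-→d18:-→d19:-→d20:H4→d21:-→d22:-→d23:H4  best=H4
  add 4.0.0.0/8 -> H3 at depth 8
  ? 4.0.0.11  path d0:-→d1:-→d2:-→d3:-→d4:-→d5:-→d6:-→d7:-→d8:H3→d9:-  best=H3
  ? 36.63.32.59  path d0:-→d1:-→d2:-→d3:-→d4:-→d5:-→d6:-→d7:-→d8:H3→d9:-→d10:-→d11:-→d12:-→d13:-→d14:-→d15:-→d16:-→d17:-→d18:-→d19:-→d20:H4→d21:-→d22:-→d23:H4  best=H4
  ? 23.104.174.32  path d0:-→d1:-→d2:-→d3:-→d4:-→d5:H3→d6:-→d7:-→d8:-→d9:-→d10:-→d11:-→d12:-→d13:-→d14:-→d15:-→d16:-→d17:-→d18:-→d19:-→d20:-→d21:-→d22:-→d23:-→d24:-→d25:-→d26:-→d27:-→d28:H1  best=H1
  add 199.7.202.0/27 -> H1 at depth 27
  add 199.7.202.11/32 -> H3 at depth 32
  ? 1.108.239.242  path d0:-→d1:-→d2:-→d3:-→d4:-→d5:-  best=no-route

== LOOKUPS ==
["H4","H4","H1","H1","H4","H3","H4","H1","no-route"]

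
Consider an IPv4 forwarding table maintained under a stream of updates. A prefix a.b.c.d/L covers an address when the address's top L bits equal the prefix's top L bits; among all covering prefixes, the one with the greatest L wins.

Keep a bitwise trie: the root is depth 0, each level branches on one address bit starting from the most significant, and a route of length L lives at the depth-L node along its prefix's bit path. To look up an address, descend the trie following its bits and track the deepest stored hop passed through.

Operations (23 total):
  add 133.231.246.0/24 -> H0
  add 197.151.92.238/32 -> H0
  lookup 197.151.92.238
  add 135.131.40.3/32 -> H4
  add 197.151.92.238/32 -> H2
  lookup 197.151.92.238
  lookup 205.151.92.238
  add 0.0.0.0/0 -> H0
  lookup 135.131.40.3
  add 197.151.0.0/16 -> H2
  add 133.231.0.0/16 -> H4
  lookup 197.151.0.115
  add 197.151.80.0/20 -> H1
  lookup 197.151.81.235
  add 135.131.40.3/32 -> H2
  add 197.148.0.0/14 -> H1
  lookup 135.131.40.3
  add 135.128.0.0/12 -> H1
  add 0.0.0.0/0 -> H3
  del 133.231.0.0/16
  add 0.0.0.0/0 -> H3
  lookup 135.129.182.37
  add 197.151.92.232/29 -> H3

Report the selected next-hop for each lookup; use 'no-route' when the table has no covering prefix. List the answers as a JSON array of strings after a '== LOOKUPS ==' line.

Process each operation:
  + 133.231.246.0/24 (H0) depth=24
  + 197.151.92.238/32 (H0) depth=32
  ? 197.151.92.238  path d0:-→d1:-→d2:-→d3:-→d4:-→d5:-→d6:-→d7:-→d8:-→d9:-→d10:-→d11:-→d12:-→d13:-→d14:-→d15:-→d16:-→d17:-→d18:-→d19:-→d20:-→d21:-→d22:-→d23:-→d24:-→d25:-→d26:-→d27:-→d28:-→d29:-→d30:-→d31:-→d32:H0  best=H0
  + 135.131.40.3/32 (H4) depth=32
  + 197.151.92.238/32 (H2) depth=32
  ? 197.151.92.238  path d0:-→d1:-→d2:-→d3:-→d4:-→d5:-→d6:-→d7:-→d8:-→d9:-→d10:-→d11:-→d12:-→d13:-→d14:-→d15:-→d16:-→d17:-→d18:-→d19:-→d20:-→d21:-→d22:-→d23:-→d24:-→d25:-→d26:-→d27:-→d28:-→d29:-→d30:-→d31:-→d32:H2  best=H2
  ? 205.151.92.238  path d0:-→d1:-→d2:-→d3:-→d4:-  best=no-route
  + 0.0.0.0/0 (H0) depth=0
  ? 135.131.40.3  path d0:H0→d1:-→d2:-→d3:-→d4:-→d5:-→d6:-→d7:-→d8:-→d9:-→d10:-→d11:-→d12:-→d13:-→d14:-→d15:-→d16:-→d17:-→d18:-→d19:-→d20:-→d21:-→d22:-→d23:-→d24:-→d25:-→d26:-→d27:-→d28:-→d29:-→d30:-→d31:-→d32:H4  best=H4
  + 197.151.0.0/16 (H2) depth=16
  + 133.231.0.0/16 (H4) depth=16
  ? 197.151.0.115  path d0:H0→d1:-→d2:-→d3:-→d4:-→d5:-→d6:-→d7:-→d8:-→d9:-→d10:-→d11:-→d12:-→d13:-→d14:-→d15:-→d16:H2→d17:-  best=H2
  + 197.151.80.0/20 (H1) depth=20
  ? 197.151.81.235  path d0:H0→d1:-→d2:-→d3:-→d4:-→d5:-→d6:-→d7:-→d8:-→d9:-→d10:-→d11:-→d12:-→d13:-→d14:-→d15:-→d16:H2→d17:-→d18:-→d19:-→d20:H1  best=H1
  + 135.131.40.3/32 (H2) depth=32
  + 197.148.0.0/14 (H1) depth=14
  ? 135.131.40.3  path d0:H0→d1:-→d2:-→d3:-→d4:-→d5:-→d6:-→d7:-→d8:-→d9:-→d10:-→d11:-→d12:-→d13:-→d14:-→d15:-→d16:-→d17:-→d18:-→d19:-→d20:-→d21:-→d22:-→d23:-→d24:-→d25:-→d26:-→d27:-→d28:-→d29:-→d30:-→d31:-→d32:H2  best=H2
  + 135.128.0.0/12 (H1) depth=12
  + 0.0.0.0/0 (H3) depth=0
  - 133.231.0.0/16 clear@16
  + 0.0.0.0/0 (H3) depth=0
  ? 135.129.182.37  path d0:H3→d1:-→d2:-→d3:-→d4:-→d5:-→d6:-→d7:-→d8:-→d9:-→d10:-→d11:-→d12:H1→d13:-→d14:-  best=H1
  + 197.151.92.232/29 (H3) depth=29

== LOOKUPS ==
["H0","H2","no-route","H4","H2","H1","H2","H1"]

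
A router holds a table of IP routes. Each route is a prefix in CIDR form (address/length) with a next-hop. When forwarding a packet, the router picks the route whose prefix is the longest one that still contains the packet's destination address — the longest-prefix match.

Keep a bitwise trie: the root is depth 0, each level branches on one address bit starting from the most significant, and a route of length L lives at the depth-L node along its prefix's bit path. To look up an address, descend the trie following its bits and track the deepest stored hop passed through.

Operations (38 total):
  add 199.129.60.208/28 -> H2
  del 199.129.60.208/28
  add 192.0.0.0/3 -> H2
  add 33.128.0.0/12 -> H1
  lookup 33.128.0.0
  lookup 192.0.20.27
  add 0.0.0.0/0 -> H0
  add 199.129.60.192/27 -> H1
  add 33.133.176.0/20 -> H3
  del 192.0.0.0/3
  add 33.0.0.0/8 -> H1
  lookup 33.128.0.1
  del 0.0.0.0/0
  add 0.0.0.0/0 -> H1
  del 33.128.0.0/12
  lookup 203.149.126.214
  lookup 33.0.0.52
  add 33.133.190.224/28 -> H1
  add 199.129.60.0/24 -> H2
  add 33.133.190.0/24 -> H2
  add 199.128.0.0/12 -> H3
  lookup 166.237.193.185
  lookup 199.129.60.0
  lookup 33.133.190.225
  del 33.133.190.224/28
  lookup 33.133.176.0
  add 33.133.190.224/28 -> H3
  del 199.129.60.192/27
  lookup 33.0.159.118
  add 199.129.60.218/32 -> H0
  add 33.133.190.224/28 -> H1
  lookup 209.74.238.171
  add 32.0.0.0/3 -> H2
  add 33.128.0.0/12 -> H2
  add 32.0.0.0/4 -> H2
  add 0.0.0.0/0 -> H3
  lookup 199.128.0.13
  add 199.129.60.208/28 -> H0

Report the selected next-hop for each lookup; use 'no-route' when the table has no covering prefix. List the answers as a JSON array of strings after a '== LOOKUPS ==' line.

Apply in order:
  + 199.129.60.208/28 (H2) depth=28
  - 199.129.60.208/28 clear@28
  + 192.0.0.0/3 (H2) depth=3
  + 33.128.0.0/12 (H1) depth=12
  lookup 33.128.0.0: bits 001000011000 walk d0:-→d1:-→d2:-→d3:-→d4:-→d5:-→d6:-→d7:-→d8:-→d9:-→d10:-→d11:-→d12:H1 -> H1
  lookup 192.0.20.27: bits 11000 walk d0:-→d1:-→d2:-→d3:H2→d4:-→d5:- -> H2
  + 0.0.0.0/0 (H0) depth=0
  + 199.129.60.192/27 (H1) depth=27
  + 33.133.176.0/20 (H3) depth=20
  - 192.0.0.0/3 clear@3
  + 33.0.0.0/8 (H1) depth=8
  lookup 33.128.0.1: bits 0010000110000 walk d0:H0→d1:-→d2:-→d3:-→d4:-→d5:-→d6:-→d7:-→d8:H1→d9:-→d10:-→d11:-→d12:H1→d13:- -> H1
  - 0.0.0.0/0 clear@0
  + 0.0.0.0/0 (H1) depth=0
  - 33.128.0.0/12 clear@12
  lookup 203.149.126.214: bits 1100 walk d0:H1→d1:-→d2:-→d3:-→d4:- -> H1
  lookup 33.0.0.52: bits 00100001 walk d0:H1→d1:-→d2:-→d3:-→d4:-→d5:-→d6:-→d7:-→d8:H1 -> H1
  + 33.133.190.224/28 (H1) depth=28
  + 199.129.60.0/24 (H2) depth=24
  + 33.133.190.0/24 (H2) depth=24
  + 199.128.0.0/12 (H3) depth=12
  lookup 166.237.193.185: bits 1 walk d0:H1→d1:- -> H1
  lookup 199.129.60.0: bits 110001111000000100111100 walk d0:H1→d1:-→d2:-→d3:-→d4:-→d5:-→d6:-→d7:-→d8:-→d9:-→d10:-→d11:-→d12:H3→d13:-→d14:-→d15:-→d16:-→d17:-→d18:-→d19:-→d20:-→d21:-→d22:-→d23:-→d24:H2 -> H2
  lookup 33.133.190.225: bits 0010000110000101101111101110 walk d0:H1→d1:-→d2:-→d3:-→d4:-→d5:-→d6:-→d7:-→d8:H1→d9:-→d10:-→d11:-→d12:-→d13:-→d14:-→d15:-→d16:-→d17:-→d18:-→d19:-→d20:H3→d21:-→d22:-→d23:-→d24:H2→d25:-→d26:-→d27:-→d28:H1 -> H1
  - 33.133.190.224/28 clear@28
  lookup 33.133.176.0: bits 00100001100001011011 walk d0:H1→d1:-→d2:-→d3:-→d4:-→d5:-→d6:-→d7:-→d8:H1→d9:-→d10:-→d11:-→d12:-→d13:-→d14:-→d15:-→d16:-→d17:-→d18:-→d19:-→d20:H3 -> H3
  + 33.133.190.224/28 (H3) depth=28
  - 199.129.60.192/27 clear@27
  lookup 33.0.159.118: bits 00100001 walk d0:H1→d1:-→d2:-→d3:-→d4:-→d5:-→d6:-→d7:-→d8:H1 -> H1
  + 199.129.60.218/32 (H0) depth=32
  + 33.133.190.224/28 (H1) depth=28
  lookup 209.74.238.171: bits 110 walk d0:H1→d1:-→d2:-→d3:- -> H1
  + 32.0.0.0/3 (H2) depth=3
  + 33.128.0.0/12 (H2) depth=12
  + 32.0.0.0/4 (H2) depth=4
  + 0.0.0.0/0 (H3) depth=0
  lookup 199.128.0.13: bits 110001111000000 walk d0:H3→d1:-→d2:-→d3:-→d4:-→d5:-→d6:-→d7:-→d8:-→d9:-→d10:-→d11:-→d12:H3→d13:-→d14:-→d15:- -> H3
  + 199.129.60.208/28 (H0) depth=28

== LOOKUPS ==
["H1","H2","H1","H1","H1","H1","H2","H1","H3","H1","H1","H3"]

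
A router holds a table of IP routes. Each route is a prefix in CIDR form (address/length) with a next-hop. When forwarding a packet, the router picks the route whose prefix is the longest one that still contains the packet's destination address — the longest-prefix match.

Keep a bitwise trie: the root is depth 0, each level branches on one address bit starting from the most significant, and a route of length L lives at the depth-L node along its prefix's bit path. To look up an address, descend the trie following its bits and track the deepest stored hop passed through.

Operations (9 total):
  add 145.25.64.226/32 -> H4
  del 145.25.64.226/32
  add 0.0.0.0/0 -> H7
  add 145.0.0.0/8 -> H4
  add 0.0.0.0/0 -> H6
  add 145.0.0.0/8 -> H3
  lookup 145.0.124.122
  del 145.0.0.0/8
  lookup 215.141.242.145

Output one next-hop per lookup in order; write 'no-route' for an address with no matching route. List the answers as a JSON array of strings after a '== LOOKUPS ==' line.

Trace:
  + 145.25.64.226/32 (H4) depth=32
  - 145.25.64.226/32 clear@32
  + 0.0.0.0/0 (H7) depth=0
  + 145.0.0.0/8 (H4) depth=8
  + 0.0.0.0/0 (H6) depth=0
  + 145.0.0.0/8 (H3) depth=8
  ? 145.0.124.122  path d0:H6→d1:-→d2:-→d3:-→d4:-→d5:-→d6:-→d7:-→d8:H3→d9:-→d10:-→d11:-  best=H3
  - 145.0.0.0/8 clear@8
  ? 215.141.242.145  path d0:H6→d1:-  best=H6

== LOOKUPS ==
["H3","H6"]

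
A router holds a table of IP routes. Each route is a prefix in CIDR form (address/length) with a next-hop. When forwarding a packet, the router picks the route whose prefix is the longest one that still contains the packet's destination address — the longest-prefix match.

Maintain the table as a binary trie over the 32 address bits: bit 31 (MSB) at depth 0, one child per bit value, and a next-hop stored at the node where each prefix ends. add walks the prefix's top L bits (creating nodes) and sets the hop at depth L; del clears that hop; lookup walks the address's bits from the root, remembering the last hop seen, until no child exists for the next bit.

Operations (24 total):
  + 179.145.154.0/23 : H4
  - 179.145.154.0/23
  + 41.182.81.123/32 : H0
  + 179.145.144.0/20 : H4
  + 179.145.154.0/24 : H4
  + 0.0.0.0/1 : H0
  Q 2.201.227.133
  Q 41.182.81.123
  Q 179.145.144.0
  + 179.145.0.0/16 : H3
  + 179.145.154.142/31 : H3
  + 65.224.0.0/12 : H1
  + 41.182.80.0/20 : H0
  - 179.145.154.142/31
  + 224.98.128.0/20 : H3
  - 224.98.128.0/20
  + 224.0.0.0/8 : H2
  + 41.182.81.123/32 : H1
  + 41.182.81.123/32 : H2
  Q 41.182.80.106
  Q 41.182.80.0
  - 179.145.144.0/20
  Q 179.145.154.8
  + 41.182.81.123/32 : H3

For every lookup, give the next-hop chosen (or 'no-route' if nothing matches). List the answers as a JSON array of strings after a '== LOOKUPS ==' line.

Process each operation:
  add 179.145.154.0/23 -> H4 at depth 23
  - 179.145.154.0/23 clear@23
  add 41.182.81.123/32 -> H0 at depth 32
  add 179.145.144.0/20 -> H4 at depth 20
  add 179.145.154.0/24 -> H4 at depth 24
  add 0.0.0.0/1 -> H0 at depth 1
  ? 2.201.227.133  path d0:-→d1:H0→d2:-  best=H0
  ? 41.182.81.123  path d0:-→d1:H0→d2:-→d3:-→d4:-→d5:-→d6:-→d7:-→d8:-→d9:-→d10:-→d11:-→d12:-→d13:-→d14:-→d15:-→d16:-→d17:-→d18:-→d19:-→d20:-→d21:-→d22:-→d23:-→d24:-→d25:-→d26:-→d27:-→d28:-→d29:-→d30:-→d31:-→d32:H0  best=H0
  ? 179.145.144.0  path d0:-→d1:-→d2:-→d3:-→d4:-→d5:-→d6:-→d7:-→d8:-→d9:-→d10:-→d11:-→d12:-→d13:-→d14:-→d15:-→d16:-→d17:-→d18:-→d19:-→d20:H4  best=H4
  add 179.145.0.0/16 -> H3 at depth 16
  add 179.145.154.142/31 -> H3 at depth 31
  add 65.224.0.0/12 -> H1 at depth 12
  add 41.182.80.0/20 -> H0 at depth 20
  - 179.145.154.142/31 clear@31
  add 224.98.128.0/20 -> H3 at depth 20
  - 224.98.128.0/20 clear@20
  add 224.0.0.0/8 -> H2 at depth 8
  add 41.182.81.123/32 -> H1 at depth 32
  add 41.182.81.123/32 -> H2 at depth 32
  ? 41.182.80.106  path d0:-→d1:H0→d2:-→d3:-→d4:-→d5:-→d6:-→d7:-→d8:-→d9:-→d10:-→d11:-→d12:-→d13:-→d14:-→d15:-→d16:-→d17:-→d18:-→d19:-→d20:H0→d21:-→d22:-→d23:-  best=H0
  ? 41.182.80.0  path d0:-→d1:H0→d2:-→d3:-→d4:-→d5:-→d6:-→d7:-→d8:-→d9:-→d10:-→d11:-→d12:-→d13:-→d14:-→d15:-→d16:-→d17:-→d18:-→d19:-→d20:H0→d21:-→d22:-→d23:-  best=H0
  - 179.145.144.0/20 clear@20
  ? 179.145.154.8  path d0:-→d1:-→d2:-→d3:-→d4:-→d5:-→d6:-→d7:-→d8:-→d9:-→d10:-→d11:-→d12:-→d13:-→d14:-→d15:-→d16:H3→d17:-→d18:-→d19:-→d20:-→d21:-→d22:-→d23:-→d24:H4  best=H4
  add 41.182.81.123/32 -> H3 at depth 32

== LOOKUPS ==
["H0","H0","H4","H0","H0","H4"]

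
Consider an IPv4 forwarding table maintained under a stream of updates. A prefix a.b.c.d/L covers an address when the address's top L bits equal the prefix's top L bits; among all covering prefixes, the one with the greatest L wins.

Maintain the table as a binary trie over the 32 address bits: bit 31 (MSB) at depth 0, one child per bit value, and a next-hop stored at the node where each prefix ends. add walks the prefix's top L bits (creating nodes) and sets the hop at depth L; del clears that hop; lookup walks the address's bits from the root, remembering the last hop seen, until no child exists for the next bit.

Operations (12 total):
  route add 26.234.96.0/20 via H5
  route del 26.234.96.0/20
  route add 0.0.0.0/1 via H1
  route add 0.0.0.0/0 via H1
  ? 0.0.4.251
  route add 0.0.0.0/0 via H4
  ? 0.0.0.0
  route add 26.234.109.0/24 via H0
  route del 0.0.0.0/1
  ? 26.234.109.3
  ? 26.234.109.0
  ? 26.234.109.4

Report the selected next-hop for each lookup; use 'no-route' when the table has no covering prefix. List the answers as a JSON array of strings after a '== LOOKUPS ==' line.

Trace:
  add 26.234.96.0/20 -> H5 at depth 20
  del 26.234.96.0/20 (clear depth 20)
  add 0.0.0.0/1 -> H1 at depth 1
  add 0.0.0.0/0 -> H1 at depth 0
  lookup 0.0.4.251: bits 000 walk d0:H1→d1:H1→d2:-→d3:- -> H1
  add 0.0.0.0/0 -> H4 at depth 0
  lookup 0.0.0.0: bits 000 walk d0:H4→d1:H1→d2:-→d3:- -> H1
  add 26.234.109.0/24 -> H0 at depth 24
  del 0.0.0.0/1 (clear depth 1)
  lookup 26.234.109.3: bits 000110101110101001101101 walk d0:H4→d1:-→d2:-→d3:-→d4:-→d5:-→d6:-→d7:-→d8:-→d9:-→d10:-→d11:-→d12:-→d13:-→d14:-→d15:-→d16:-→d17:-→d18:-→d19:-→d20:-→d21:-→d22:-→d23:-→d24:H0 -> H0
  lookup 26.234.109.0: bits 000110101110101001101101 walk d0:H4→d1:-→d2:-→d3:-→d4:-→d5:-→d6:-→d7:-→d8:-→d9:-→d10:-→d11:-→d12:-→d13:-→d14:-→d15:-→d16:-→d17:-→d18:-→d19:-→d20:-→d21:-→d22:-→d23:-→d24:H0 -> H0
  lookup 26.234.109.4: bits 000110101110101001101101 walk d0:H4→d1:-→d2:-→d3:-→d4:-→d5:-→d6:-→d7:-→d8:-→d9:-→d10:-→d11:-→d12:-→d13:-→d14:-→d15:-→d16:-→d17:-→d18:-→d19:-→d20:-→d21:-→d22:-→d23:-→d24:H0 -> H0

== LOOKUPS ==
["H1","H1","H0","H0","H0"]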